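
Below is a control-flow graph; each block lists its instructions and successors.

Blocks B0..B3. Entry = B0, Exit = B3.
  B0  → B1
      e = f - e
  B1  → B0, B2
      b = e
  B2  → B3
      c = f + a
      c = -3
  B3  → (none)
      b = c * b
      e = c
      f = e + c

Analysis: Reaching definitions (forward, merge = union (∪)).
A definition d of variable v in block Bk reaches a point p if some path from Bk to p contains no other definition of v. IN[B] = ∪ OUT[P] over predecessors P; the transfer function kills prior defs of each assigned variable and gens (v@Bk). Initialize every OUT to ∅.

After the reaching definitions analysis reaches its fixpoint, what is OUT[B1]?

Answer: {b@B1, e@B0}

Trace:
Converged values:
  B0:  IN={b@B1, e@B0}  OUT={b@B1, e@B0}
  B1:  IN={b@B1, e@B0}  OUT={b@B1, e@B0}
  B2:  IN={b@B1, e@B0}  OUT={b@B1, c@B2, e@B0}
  B3:  IN={b@B1, c@B2, e@B0}  OUT={b@B3, c@B2, e@B3, f@B3}

Merge at B1: IN[B1] = OUT[B0] = {b@B1, e@B0}
Applying B1's transfer function to that IN value gives OUT[B1] (row B1 above).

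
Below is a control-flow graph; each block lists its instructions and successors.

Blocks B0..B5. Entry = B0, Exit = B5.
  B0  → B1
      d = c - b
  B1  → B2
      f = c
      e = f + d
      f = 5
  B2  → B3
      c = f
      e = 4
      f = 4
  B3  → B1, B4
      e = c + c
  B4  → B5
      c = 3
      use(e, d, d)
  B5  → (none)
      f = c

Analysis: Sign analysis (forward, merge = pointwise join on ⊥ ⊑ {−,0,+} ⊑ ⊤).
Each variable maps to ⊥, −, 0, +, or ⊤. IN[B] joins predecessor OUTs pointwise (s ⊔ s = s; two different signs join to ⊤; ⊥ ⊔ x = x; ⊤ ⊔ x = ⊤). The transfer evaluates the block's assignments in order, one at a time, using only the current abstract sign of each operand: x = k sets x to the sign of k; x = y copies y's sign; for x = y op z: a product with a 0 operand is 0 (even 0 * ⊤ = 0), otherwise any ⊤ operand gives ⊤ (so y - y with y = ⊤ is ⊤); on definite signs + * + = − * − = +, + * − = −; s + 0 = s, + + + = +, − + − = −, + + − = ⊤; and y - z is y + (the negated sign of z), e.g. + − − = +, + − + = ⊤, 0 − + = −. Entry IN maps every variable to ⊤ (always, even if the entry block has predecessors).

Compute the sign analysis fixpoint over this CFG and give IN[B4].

Answer: {a: ⊤, b: ⊤, c: +, d: ⊤, e: +, f: +}

Working:
Per-block solution:
  B0:   IN=(all ⊤)   OUT=(all ⊤)
  B1:   IN=(all ⊤)   OUT={f:+; rest ⊤}
  B2:   IN={f:+; rest ⊤}   OUT={c:+, e:+, f:+; rest ⊤}
  B3:   IN={c:+, e:+, f:+; rest ⊤}   OUT={c:+, e:+, f:+; rest ⊤}
  B4:   IN={c:+, e:+, f:+; rest ⊤}   OUT={c:+, e:+, f:+; rest ⊤}
  B5:   IN={c:+, e:+, f:+; rest ⊤}   OUT={c:+, e:+, f:+; rest ⊤}

Merge at B4: IN[B4] = OUT[B3] = {a: ⊤, b: ⊤, c: +, d: ⊤, e: +, f: +}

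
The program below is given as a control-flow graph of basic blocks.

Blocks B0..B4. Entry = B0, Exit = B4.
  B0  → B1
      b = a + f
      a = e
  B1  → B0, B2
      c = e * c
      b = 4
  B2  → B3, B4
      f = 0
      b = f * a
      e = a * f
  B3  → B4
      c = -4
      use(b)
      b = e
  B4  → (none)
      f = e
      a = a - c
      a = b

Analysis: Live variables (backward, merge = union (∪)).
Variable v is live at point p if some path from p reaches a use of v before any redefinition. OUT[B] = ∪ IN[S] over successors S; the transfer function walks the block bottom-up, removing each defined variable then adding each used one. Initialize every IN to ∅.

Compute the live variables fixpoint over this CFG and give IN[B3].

Answer: {a, b, e}

Trace:
Per-block solution:
  B0: | IN={a, c, e, f} | OUT={a, c, e, f}
  B1: | IN={a, c, e, f} | OUT={a, c, e, f}
  B2: | IN={a, c} | OUT={a, b, c, e}
  B3: | IN={a, b, e} | OUT={a, b, c, e}
  B4: | IN={a, b, c, e} | OUT={}

Merge at B3: OUT[B3] = IN[B4] = {a, b, c, e}
Applying B3's transfer function to that OUT value gives IN[B3] (row B3 above).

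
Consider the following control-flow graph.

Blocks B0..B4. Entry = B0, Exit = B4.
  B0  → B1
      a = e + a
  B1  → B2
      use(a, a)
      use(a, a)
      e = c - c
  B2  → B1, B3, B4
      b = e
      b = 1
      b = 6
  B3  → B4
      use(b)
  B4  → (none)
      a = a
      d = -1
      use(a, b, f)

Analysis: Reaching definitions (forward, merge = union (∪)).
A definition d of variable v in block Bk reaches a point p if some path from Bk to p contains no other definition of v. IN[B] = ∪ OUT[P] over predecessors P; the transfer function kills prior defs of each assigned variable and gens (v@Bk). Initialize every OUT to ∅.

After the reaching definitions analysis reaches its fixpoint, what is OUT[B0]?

Answer: {a@B0}

Derivation:
Per-block solution:
  B0:  IN={}  OUT={a@B0}
  B1:  IN={a@B0, b@B2, e@B1}  OUT={a@B0, b@B2, e@B1}
  B2:  IN={a@B0, b@B2, e@B1}  OUT={a@B0, b@B2, e@B1}
  B3:  IN={a@B0, b@B2, e@B1}  OUT={a@B0, b@B2, e@B1}
  B4:  IN={a@B0, b@B2, e@B1}  OUT={a@B4, b@B2, d@B4, e@B1}

B0 is the boundary node: IN[B0] = {}
Applying B0's transfer function to that IN value gives OUT[B0] (row B0 above).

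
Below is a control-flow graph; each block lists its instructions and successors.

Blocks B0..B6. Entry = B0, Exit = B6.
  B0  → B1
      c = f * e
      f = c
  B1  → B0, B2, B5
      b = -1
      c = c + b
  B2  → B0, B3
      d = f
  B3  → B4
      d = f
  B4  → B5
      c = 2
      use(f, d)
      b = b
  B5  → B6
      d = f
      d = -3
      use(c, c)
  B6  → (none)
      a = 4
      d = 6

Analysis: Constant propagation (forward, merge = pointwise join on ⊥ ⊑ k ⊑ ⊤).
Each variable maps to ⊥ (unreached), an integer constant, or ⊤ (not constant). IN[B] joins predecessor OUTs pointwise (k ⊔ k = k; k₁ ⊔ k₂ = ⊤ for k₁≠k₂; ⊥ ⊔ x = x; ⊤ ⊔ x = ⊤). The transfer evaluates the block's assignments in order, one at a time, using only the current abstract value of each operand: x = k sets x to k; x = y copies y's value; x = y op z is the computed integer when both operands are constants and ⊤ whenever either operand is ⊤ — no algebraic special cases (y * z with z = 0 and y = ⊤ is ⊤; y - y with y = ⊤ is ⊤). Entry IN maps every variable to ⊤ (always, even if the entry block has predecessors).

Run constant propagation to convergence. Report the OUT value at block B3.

Fixpoint table:
  B0:  IN=(all ⊤)  OUT=(all ⊤)
  B1:  IN=(all ⊤)  OUT={b:-1; rest ⊤}
  B2:  IN={b:-1; rest ⊤}  OUT={b:-1; rest ⊤}
  B3:  IN={b:-1; rest ⊤}  OUT={b:-1; rest ⊤}
  B4:  IN={b:-1; rest ⊤}  OUT={b:-1, c:2; rest ⊤}
  B5:  IN={b:-1; rest ⊤}  OUT={b:-1, d:-3; rest ⊤}
  B6:  IN={b:-1, d:-3; rest ⊤}  OUT={a:4, b:-1, d:6; rest ⊤}

Merge at B3: IN[B3] = OUT[B2] = {a: ⊤, b: -1, c: ⊤, d: ⊤, e: ⊤, f: ⊤}
Applying B3's transfer function to that IN value gives OUT[B3] (row B3 above).

Answer: {a: ⊤, b: -1, c: ⊤, d: ⊤, e: ⊤, f: ⊤}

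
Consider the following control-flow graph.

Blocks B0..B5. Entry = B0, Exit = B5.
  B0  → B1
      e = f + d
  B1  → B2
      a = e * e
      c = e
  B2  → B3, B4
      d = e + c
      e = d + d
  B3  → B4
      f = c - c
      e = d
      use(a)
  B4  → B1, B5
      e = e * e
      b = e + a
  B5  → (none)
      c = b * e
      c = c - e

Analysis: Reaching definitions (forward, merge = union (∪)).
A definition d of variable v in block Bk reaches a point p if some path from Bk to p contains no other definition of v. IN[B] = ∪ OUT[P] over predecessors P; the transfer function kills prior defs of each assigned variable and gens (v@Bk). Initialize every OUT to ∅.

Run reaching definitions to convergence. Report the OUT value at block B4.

Answer: {a@B1, b@B4, c@B1, d@B2, e@B4, f@B3}

Derivation:
Fixpoint table:
  B0: | IN={} | OUT={e@B0}
  B1: | IN={a@B1, b@B4, c@B1, d@B2, e@B0, e@B4, f@B3} | OUT={a@B1, b@B4, c@B1, d@B2, e@B0, e@B4, f@B3}
  B2: | IN={a@B1, b@B4, c@B1, d@B2, e@B0, e@B4, f@B3} | OUT={a@B1, b@B4, c@B1, d@B2, e@B2, f@B3}
  B3: | IN={a@B1, b@B4, c@B1, d@B2, e@B2, f@B3} | OUT={a@B1, b@B4, c@B1, d@B2, e@B3, f@B3}
  B4: | IN={a@B1, b@B4, c@B1, d@B2, e@B2, e@B3, f@B3} | OUT={a@B1, b@B4, c@B1, d@B2, e@B4, f@B3}
  B5: | IN={a@B1, b@B4, c@B1, d@B2, e@B4, f@B3} | OUT={a@B1, b@B4, c@B5, d@B2, e@B4, f@B3}

Merge at B4: IN[B4] = OUT[B2] ⊔ OUT[B3] = {a@B1, b@B4, c@B1, d@B2, e@B2, e@B3, f@B3}
Applying B4's transfer function to that IN value gives OUT[B4] (row B4 above).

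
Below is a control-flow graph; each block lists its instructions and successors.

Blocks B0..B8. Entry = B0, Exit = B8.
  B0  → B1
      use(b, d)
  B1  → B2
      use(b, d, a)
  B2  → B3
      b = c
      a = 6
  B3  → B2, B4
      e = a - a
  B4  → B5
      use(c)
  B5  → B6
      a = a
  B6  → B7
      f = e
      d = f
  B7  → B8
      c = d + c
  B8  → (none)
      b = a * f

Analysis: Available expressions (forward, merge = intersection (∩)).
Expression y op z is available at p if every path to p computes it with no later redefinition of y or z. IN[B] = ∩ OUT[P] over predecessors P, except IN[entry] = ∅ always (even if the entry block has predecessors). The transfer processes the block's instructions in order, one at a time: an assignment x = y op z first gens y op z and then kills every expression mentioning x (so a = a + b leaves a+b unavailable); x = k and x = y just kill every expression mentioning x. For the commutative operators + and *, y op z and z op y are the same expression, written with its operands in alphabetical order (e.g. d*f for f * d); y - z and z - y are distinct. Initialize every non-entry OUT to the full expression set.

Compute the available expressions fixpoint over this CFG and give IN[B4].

Answer: {a-a}

Working:
Converged values:
  B0:  IN={}  OUT={}
  B1:  IN={}  OUT={}
  B2:  IN={}  OUT={}
  B3:  IN={}  OUT={a-a}
  B4:  IN={a-a}  OUT={a-a}
  B5:  IN={a-a}  OUT={}
  B6:  IN={}  OUT={}
  B7:  IN={}  OUT={}
  B8:  IN={}  OUT={a*f}

Merge at B4: IN[B4] = OUT[B3] = {a-a}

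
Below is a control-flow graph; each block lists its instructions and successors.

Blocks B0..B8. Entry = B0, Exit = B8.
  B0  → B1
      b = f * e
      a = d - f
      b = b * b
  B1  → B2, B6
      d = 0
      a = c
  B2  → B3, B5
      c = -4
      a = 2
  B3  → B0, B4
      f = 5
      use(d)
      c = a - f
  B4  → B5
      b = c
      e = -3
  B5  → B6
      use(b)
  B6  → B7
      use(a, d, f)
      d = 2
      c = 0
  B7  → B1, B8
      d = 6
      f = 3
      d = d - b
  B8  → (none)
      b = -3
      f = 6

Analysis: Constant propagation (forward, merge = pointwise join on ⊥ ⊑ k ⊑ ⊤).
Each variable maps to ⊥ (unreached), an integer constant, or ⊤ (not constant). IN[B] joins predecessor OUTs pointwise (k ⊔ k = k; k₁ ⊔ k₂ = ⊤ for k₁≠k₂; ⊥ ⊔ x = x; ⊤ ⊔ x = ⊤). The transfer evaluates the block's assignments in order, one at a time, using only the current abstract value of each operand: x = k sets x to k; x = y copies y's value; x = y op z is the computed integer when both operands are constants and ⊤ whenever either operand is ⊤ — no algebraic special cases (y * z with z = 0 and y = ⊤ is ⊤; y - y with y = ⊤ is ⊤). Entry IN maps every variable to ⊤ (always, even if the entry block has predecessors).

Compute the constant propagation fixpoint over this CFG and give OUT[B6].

Answer: {a: ⊤, b: ⊤, c: 0, d: 2, e: ⊤, f: ⊤}

Derivation:
Per-block solution:
  B0:   IN=(all ⊤)   OUT=(all ⊤)
  B1:   IN=(all ⊤)   OUT={d:0; rest ⊤}
  B2:   IN={d:0; rest ⊤}   OUT={a:2, c:-4, d:0; rest ⊤}
  B3:   IN={a:2, c:-4, d:0; rest ⊤}   OUT={a:2, c:-3, d:0, f:5; rest ⊤}
  B4:   IN={a:2, c:-3, d:0, f:5; rest ⊤}   OUT={a:2, b:-3, c:-3, d:0, e:-3, f:5; rest ⊤}
  B5:   IN={a:2, d:0; rest ⊤}   OUT={a:2, d:0; rest ⊤}
  B6:   IN={d:0; rest ⊤}   OUT={c:0, d:2; rest ⊤}
  B7:   IN={c:0, d:2; rest ⊤}   OUT={c:0, f:3; rest ⊤}
  B8:   IN={c:0, f:3; rest ⊤}   OUT={b:-3, c:0, f:6; rest ⊤}

Merge at B6: IN[B6] = OUT[B1] ⊔ OUT[B5] = {a: ⊤, b: ⊤, c: ⊤, d: 0, e: ⊤, f: ⊤}
Applying B6's transfer function to that IN value gives OUT[B6] (row B6 above).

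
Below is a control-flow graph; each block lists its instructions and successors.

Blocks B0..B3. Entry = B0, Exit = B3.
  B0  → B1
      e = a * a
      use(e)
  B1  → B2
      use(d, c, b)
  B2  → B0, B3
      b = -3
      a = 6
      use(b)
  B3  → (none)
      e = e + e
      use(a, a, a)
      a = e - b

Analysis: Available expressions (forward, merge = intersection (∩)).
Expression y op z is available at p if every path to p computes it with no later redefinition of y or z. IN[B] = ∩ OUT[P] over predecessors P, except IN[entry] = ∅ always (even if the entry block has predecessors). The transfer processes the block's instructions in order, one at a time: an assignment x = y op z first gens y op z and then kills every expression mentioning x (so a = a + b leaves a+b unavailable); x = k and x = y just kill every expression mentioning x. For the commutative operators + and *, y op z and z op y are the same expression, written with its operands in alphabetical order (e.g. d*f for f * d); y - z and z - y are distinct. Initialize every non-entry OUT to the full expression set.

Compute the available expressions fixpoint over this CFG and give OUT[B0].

Converged values:
  B0:   IN={}   OUT={a*a}
  B1:   IN={a*a}   OUT={a*a}
  B2:   IN={a*a}   OUT={}
  B3:   IN={}   OUT={e-b}

Merge at B0 (entry node, so the boundary value {} is joined with the incoming edge(s)): IN[B0] = {} ∩ OUT[B2] = {}
Applying B0's transfer function to that IN value gives OUT[B0] (row B0 above).

Answer: {a*a}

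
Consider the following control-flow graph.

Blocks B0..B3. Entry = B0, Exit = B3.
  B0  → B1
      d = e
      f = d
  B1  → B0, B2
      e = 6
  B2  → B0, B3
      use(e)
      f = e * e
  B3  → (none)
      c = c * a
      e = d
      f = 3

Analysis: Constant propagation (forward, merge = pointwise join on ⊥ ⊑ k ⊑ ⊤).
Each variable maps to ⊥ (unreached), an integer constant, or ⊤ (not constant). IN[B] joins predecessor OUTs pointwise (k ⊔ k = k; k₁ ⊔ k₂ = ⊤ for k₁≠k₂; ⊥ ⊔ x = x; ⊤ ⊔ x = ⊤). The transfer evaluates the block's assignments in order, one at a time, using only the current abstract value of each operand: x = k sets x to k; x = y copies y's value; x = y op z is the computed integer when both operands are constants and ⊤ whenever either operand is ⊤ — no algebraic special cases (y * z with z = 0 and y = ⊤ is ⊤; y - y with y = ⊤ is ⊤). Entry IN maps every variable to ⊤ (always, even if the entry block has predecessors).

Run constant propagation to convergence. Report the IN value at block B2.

Per-block solution:
  B0: | IN=(all ⊤) | OUT=(all ⊤)
  B1: | IN=(all ⊤) | OUT={e:6; rest ⊤}
  B2: | IN={e:6; rest ⊤} | OUT={e:6, f:36; rest ⊤}
  B3: | IN={e:6, f:36; rest ⊤} | OUT={f:3; rest ⊤}

Merge at B2: IN[B2] = OUT[B1] = {a: ⊤, b: ⊤, c: ⊤, d: ⊤, e: 6, f: ⊤}

Answer: {a: ⊤, b: ⊤, c: ⊤, d: ⊤, e: 6, f: ⊤}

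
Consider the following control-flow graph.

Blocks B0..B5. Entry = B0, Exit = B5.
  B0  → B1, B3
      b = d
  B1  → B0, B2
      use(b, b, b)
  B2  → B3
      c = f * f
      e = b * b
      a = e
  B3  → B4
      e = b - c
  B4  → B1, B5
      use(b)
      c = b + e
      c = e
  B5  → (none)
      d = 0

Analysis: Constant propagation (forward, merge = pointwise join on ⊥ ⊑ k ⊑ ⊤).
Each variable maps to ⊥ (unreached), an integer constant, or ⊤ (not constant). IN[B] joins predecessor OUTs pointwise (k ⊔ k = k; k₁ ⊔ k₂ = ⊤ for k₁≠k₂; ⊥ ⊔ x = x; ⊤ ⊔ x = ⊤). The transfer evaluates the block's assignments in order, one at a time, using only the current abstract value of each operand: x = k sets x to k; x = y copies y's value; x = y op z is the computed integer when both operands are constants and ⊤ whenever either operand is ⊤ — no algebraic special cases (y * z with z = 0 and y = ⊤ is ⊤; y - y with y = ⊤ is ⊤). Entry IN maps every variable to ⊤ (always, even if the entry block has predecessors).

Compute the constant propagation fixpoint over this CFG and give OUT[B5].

Answer: {a: ⊤, b: ⊤, c: ⊤, d: 0, e: ⊤, f: ⊤}

Derivation:
Per-block solution:
  B0:  IN=(all ⊤)  OUT=(all ⊤)
  B1:  IN=(all ⊤)  OUT=(all ⊤)
  B2:  IN=(all ⊤)  OUT=(all ⊤)
  B3:  IN=(all ⊤)  OUT=(all ⊤)
  B4:  IN=(all ⊤)  OUT=(all ⊤)
  B5:  IN=(all ⊤)  OUT={d:0; rest ⊤}

Merge at B5: IN[B5] = OUT[B4] = {a: ⊤, b: ⊤, c: ⊤, d: ⊤, e: ⊤, f: ⊤}
Applying B5's transfer function to that IN value gives OUT[B5] (row B5 above).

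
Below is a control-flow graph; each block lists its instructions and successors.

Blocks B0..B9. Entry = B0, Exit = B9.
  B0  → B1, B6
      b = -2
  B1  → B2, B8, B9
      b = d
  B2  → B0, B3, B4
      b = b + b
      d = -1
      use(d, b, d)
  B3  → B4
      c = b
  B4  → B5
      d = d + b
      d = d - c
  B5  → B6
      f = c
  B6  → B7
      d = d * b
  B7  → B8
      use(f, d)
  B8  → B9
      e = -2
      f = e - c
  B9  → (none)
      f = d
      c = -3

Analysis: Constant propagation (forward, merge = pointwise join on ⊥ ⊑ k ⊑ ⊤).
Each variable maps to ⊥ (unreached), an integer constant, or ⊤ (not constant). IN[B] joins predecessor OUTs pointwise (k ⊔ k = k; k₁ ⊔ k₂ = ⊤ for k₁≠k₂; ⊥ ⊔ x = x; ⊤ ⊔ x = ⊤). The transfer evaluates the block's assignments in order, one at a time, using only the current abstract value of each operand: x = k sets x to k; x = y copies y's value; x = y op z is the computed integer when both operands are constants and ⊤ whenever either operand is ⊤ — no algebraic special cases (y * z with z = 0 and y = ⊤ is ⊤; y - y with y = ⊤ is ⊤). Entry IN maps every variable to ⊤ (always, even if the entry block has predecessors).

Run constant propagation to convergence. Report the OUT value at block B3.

Answer: {a: ⊤, b: ⊤, c: ⊤, d: -1, e: ⊤, f: ⊤}

Derivation:
Per-block solution:
  B0:  IN=(all ⊤)  OUT={b:-2; rest ⊤}
  B1:  IN={b:-2; rest ⊤}  OUT=(all ⊤)
  B2:  IN=(all ⊤)  OUT={d:-1; rest ⊤}
  B3:  IN={d:-1; rest ⊤}  OUT={d:-1; rest ⊤}
  B4:  IN={d:-1; rest ⊤}  OUT=(all ⊤)
  B5:  IN=(all ⊤)  OUT=(all ⊤)
  B6:  IN=(all ⊤)  OUT=(all ⊤)
  B7:  IN=(all ⊤)  OUT=(all ⊤)
  B8:  IN=(all ⊤)  OUT={e:-2; rest ⊤}
  B9:  IN=(all ⊤)  OUT={c:-3; rest ⊤}

Merge at B3: IN[B3] = OUT[B2] = {a: ⊤, b: ⊤, c: ⊤, d: -1, e: ⊤, f: ⊤}
Applying B3's transfer function to that IN value gives OUT[B3] (row B3 above).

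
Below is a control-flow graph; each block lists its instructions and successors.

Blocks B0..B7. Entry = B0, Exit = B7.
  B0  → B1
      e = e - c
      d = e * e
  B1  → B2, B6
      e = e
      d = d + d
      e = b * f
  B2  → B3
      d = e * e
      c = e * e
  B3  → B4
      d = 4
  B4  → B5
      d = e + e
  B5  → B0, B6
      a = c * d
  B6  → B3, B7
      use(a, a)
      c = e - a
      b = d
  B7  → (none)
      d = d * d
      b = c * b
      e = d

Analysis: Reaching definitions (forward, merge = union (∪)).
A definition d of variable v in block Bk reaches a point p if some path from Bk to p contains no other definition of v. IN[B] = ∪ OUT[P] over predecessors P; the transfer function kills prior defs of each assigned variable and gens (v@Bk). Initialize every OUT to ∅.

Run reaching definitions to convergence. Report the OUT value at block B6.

Answer: {a@B5, b@B6, c@B6, d@B1, d@B4, e@B1}

Working:
Converged values:
  B0:   IN={a@B5, b@B6, c@B2, c@B6, d@B4, e@B1}   OUT={a@B5, b@B6, c@B2, c@B6, d@B0, e@B0}
  B1:   IN={a@B5, b@B6, c@B2, c@B6, d@B0, e@B0}   OUT={a@B5, b@B6, c@B2, c@B6, d@B1, e@B1}
  B2:   IN={a@B5, b@B6, c@B2, c@B6, d@B1, e@B1}   OUT={a@B5, b@B6, c@B2, d@B2, e@B1}
  B3:   IN={a@B5, b@B6, c@B2, c@B6, d@B1, d@B2, d@B4, e@B1}   OUT={a@B5, b@B6, c@B2, c@B6, d@B3, e@B1}
  B4:   IN={a@B5, b@B6, c@B2, c@B6, d@B3, e@B1}   OUT={a@B5, b@B6, c@B2, c@B6, d@B4, e@B1}
  B5:   IN={a@B5, b@B6, c@B2, c@B6, d@B4, e@B1}   OUT={a@B5, b@B6, c@B2, c@B6, d@B4, e@B1}
  B6:   IN={a@B5, b@B6, c@B2, c@B6, d@B1, d@B4, e@B1}   OUT={a@B5, b@B6, c@B6, d@B1, d@B4, e@B1}
  B7:   IN={a@B5, b@B6, c@B6, d@B1, d@B4, e@B1}   OUT={a@B5, b@B7, c@B6, d@B7, e@B7}

Merge at B6: IN[B6] = OUT[B1] ⊔ OUT[B5] = {a@B5, b@B6, c@B2, c@B6, d@B1, d@B4, e@B1}
Applying B6's transfer function to that IN value gives OUT[B6] (row B6 above).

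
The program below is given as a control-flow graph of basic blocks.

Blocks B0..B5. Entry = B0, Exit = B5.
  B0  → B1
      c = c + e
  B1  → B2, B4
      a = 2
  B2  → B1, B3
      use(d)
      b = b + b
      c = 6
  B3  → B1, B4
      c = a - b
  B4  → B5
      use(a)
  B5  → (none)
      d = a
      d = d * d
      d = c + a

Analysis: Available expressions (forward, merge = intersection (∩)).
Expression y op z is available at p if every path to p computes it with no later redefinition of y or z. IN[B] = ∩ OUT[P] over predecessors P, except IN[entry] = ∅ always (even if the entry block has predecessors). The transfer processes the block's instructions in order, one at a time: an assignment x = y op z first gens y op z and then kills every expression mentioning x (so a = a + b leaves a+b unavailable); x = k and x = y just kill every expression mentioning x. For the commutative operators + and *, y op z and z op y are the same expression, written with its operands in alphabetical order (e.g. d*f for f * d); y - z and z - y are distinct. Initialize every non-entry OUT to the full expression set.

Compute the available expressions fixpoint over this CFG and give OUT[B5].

Per-block solution:
  B0: | IN={} | OUT={}
  B1: | IN={} | OUT={}
  B2: | IN={} | OUT={}
  B3: | IN={} | OUT={a-b}
  B4: | IN={} | OUT={}
  B5: | IN={} | OUT={a+c}

Merge at B5: IN[B5] = OUT[B4] = {}
Applying B5's transfer function to that IN value gives OUT[B5] (row B5 above).

Answer: {a+c}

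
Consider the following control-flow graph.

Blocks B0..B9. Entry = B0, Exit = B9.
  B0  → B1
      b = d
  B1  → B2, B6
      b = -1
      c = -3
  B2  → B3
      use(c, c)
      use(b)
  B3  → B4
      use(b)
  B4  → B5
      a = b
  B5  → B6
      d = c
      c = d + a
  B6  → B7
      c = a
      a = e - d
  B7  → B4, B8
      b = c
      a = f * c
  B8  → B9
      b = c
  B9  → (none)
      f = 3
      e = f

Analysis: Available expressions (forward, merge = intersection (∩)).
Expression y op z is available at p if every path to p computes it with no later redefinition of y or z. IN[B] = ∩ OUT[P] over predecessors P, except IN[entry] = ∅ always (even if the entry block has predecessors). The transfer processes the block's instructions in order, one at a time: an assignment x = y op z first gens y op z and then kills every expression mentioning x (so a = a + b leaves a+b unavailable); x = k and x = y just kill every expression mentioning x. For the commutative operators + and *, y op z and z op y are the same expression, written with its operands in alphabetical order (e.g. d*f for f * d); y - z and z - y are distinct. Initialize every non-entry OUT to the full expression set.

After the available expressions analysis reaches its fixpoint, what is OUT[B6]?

Answer: {e-d}

Trace:
Per-block solution:
  B0: | IN={} | OUT={}
  B1: | IN={} | OUT={}
  B2: | IN={} | OUT={}
  B3: | IN={} | OUT={}
  B4: | IN={} | OUT={}
  B5: | IN={} | OUT={a+d}
  B6: | IN={} | OUT={e-d}
  B7: | IN={e-d} | OUT={c*f, e-d}
  B8: | IN={c*f, e-d} | OUT={c*f, e-d}
  B9: | IN={c*f, e-d} | OUT={}

Merge at B6: IN[B6] = OUT[B1] ∩ OUT[B5] = {}
Applying B6's transfer function to that IN value gives OUT[B6] (row B6 above).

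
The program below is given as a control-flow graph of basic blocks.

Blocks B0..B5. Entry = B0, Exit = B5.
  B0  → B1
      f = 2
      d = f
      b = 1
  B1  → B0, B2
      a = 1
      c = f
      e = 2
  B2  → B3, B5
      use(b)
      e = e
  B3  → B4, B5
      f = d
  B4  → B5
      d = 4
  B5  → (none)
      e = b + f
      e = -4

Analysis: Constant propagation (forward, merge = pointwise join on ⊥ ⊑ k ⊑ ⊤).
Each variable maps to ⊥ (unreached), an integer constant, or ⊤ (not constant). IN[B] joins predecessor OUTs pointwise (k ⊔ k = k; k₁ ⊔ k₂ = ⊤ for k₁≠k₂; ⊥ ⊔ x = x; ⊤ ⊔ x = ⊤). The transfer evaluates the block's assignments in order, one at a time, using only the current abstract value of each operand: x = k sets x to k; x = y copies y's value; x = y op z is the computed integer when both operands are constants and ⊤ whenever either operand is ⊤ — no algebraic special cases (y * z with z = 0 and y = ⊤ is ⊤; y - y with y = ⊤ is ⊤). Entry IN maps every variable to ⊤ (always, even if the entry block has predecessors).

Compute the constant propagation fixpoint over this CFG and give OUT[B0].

Answer: {a: ⊤, b: 1, c: ⊤, d: 2, e: ⊤, f: 2}

Trace:
Per-block solution:
  B0:   IN=(all ⊤)   OUT={b:1, d:2, f:2; rest ⊤}
  B1:   IN={b:1, d:2, f:2; rest ⊤}   OUT={a:1, b:1, c:2, d:2, e:2, f:2; rest ⊤}
  B2:   IN={a:1, b:1, c:2, d:2, e:2, f:2; rest ⊤}   OUT={a:1, b:1, c:2, d:2, e:2, f:2; rest ⊤}
  B3:   IN={a:1, b:1, c:2, d:2, e:2, f:2; rest ⊤}   OUT={a:1, b:1, c:2, d:2, e:2, f:2; rest ⊤}
  B4:   IN={a:1, b:1, c:2, d:2, e:2, f:2; rest ⊤}   OUT={a:1, b:1, c:2, d:4, e:2, f:2; rest ⊤}
  B5:   IN={a:1, b:1, c:2, e:2, f:2; rest ⊤}   OUT={a:1, b:1, c:2, e:-4, f:2; rest ⊤}

Merge at B0 (entry node, so the boundary value (all ⊤) is joined with the incoming edge(s)): IN[B0] = (all ⊤) ⊔ OUT[B1] = {a: ⊤, b: ⊤, c: ⊤, d: ⊤, e: ⊤, f: ⊤}
Applying B0's transfer function to that IN value gives OUT[B0] (row B0 above).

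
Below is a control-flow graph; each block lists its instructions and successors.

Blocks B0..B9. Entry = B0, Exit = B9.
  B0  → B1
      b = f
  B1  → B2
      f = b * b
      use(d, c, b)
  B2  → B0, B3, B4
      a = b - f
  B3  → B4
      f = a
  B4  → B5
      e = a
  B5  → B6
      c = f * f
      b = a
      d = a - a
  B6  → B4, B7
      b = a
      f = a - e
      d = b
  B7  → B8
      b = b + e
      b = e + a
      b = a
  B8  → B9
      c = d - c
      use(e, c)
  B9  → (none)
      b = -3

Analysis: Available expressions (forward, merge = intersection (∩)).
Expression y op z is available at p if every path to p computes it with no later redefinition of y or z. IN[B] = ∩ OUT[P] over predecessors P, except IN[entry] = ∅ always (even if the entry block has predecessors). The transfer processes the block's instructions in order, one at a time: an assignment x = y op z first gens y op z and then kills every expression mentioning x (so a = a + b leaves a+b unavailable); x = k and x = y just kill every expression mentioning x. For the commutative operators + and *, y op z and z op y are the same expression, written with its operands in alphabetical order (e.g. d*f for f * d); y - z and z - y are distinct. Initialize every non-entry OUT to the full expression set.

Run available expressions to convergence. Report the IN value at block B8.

Answer: {a+e, a-a, a-e}

Derivation:
Fixpoint table:
  B0:  IN={}  OUT={}
  B1:  IN={}  OUT={b*b}
  B2:  IN={b*b}  OUT={b*b, b-f}
  B3:  IN={b*b, b-f}  OUT={b*b}
  B4:  IN={}  OUT={}
  B5:  IN={}  OUT={a-a, f*f}
  B6:  IN={a-a, f*f}  OUT={a-a, a-e}
  B7:  IN={a-a, a-e}  OUT={a+e, a-a, a-e}
  B8:  IN={a+e, a-a, a-e}  OUT={a+e, a-a, a-e}
  B9:  IN={a+e, a-a, a-e}  OUT={a+e, a-a, a-e}

Merge at B8: IN[B8] = OUT[B7] = {a+e, a-a, a-e}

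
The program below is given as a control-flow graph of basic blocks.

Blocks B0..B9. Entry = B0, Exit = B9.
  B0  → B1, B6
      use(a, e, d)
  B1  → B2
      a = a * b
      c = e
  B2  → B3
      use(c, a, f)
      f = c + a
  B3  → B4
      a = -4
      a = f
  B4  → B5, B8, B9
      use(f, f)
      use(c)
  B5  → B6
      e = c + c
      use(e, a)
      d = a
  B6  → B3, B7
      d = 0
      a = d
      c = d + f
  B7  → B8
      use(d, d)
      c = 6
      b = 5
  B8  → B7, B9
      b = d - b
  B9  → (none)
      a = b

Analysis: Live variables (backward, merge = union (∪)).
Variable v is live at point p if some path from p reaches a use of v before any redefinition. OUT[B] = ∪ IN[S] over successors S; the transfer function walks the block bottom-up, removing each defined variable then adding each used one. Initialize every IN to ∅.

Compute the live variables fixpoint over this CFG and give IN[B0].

Answer: {a, b, d, e, f}

Derivation:
Per-block solution:
  B0:  IN={a, b, d, e, f}  OUT={a, b, d, e, f}
  B1:  IN={a, b, d, e, f}  OUT={a, b, c, d, f}
  B2:  IN={a, b, c, d, f}  OUT={b, c, d, f}
  B3:  IN={b, c, d, f}  OUT={a, b, c, d, f}
  B4:  IN={a, b, c, d, f}  OUT={a, b, c, d, f}
  B5:  IN={a, b, c, f}  OUT={b, f}
  B6:  IN={b, f}  OUT={b, c, d, f}
  B7:  IN={d}  OUT={b, d}
  B8:  IN={b, d}  OUT={b, d}
  B9:  IN={b}  OUT={}

Merge at B0: OUT[B0] = IN[B1] ⊔ IN[B6] = {a, b, d, e, f}
Applying B0's transfer function to that OUT value gives IN[B0] (row B0 above).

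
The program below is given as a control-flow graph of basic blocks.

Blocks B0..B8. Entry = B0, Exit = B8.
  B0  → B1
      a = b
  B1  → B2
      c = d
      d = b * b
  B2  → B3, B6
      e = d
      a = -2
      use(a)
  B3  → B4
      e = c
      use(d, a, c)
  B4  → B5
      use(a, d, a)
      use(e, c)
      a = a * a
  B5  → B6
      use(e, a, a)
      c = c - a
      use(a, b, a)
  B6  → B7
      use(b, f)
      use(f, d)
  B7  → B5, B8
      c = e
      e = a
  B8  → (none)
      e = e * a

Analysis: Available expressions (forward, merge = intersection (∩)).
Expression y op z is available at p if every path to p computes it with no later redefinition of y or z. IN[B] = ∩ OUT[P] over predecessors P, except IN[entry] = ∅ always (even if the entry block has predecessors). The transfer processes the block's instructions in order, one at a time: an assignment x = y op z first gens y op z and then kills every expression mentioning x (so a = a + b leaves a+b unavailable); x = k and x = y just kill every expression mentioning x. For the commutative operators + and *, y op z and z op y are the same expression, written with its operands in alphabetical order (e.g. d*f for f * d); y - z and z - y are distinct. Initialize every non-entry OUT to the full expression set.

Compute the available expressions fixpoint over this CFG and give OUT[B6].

Converged values:
  B0: | IN={} | OUT={}
  B1: | IN={} | OUT={b*b}
  B2: | IN={b*b} | OUT={b*b}
  B3: | IN={b*b} | OUT={b*b}
  B4: | IN={b*b} | OUT={b*b}
  B5: | IN={b*b} | OUT={b*b}
  B6: | IN={b*b} | OUT={b*b}
  B7: | IN={b*b} | OUT={b*b}
  B8: | IN={b*b} | OUT={b*b}

Merge at B6: IN[B6] = OUT[B2] ∩ OUT[B5] = {b*b}
Applying B6's transfer function to that IN value gives OUT[B6] (row B6 above).

Answer: {b*b}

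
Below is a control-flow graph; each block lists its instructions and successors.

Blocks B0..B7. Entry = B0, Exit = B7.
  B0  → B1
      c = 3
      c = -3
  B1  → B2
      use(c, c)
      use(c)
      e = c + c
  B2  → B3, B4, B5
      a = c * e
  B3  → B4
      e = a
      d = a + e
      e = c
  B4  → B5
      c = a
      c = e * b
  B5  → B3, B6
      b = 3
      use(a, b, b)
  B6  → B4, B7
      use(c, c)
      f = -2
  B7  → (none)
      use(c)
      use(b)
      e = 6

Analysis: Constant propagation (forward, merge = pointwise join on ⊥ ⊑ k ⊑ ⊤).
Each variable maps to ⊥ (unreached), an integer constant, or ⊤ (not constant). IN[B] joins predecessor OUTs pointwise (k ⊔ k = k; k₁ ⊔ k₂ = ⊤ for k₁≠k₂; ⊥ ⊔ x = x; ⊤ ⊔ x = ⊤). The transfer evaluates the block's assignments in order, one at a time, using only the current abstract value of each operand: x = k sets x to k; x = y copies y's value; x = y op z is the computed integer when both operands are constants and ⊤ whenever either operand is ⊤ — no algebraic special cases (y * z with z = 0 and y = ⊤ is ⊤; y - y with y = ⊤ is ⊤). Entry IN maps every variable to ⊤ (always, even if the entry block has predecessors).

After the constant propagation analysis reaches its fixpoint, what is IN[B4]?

Per-block solution:
  B0:  IN=(all ⊤)  OUT={c:-3; rest ⊤}
  B1:  IN={c:-3; rest ⊤}  OUT={c:-3, e:-6; rest ⊤}
  B2:  IN={c:-3, e:-6; rest ⊤}  OUT={a:18, c:-3, e:-6; rest ⊤}
  B3:  IN={a:18; rest ⊤}  OUT={a:18, d:36; rest ⊤}
  B4:  IN={a:18; rest ⊤}  OUT={a:18; rest ⊤}
  B5:  IN={a:18; rest ⊤}  OUT={a:18, b:3; rest ⊤}
  B6:  IN={a:18, b:3; rest ⊤}  OUT={a:18, b:3, f:-2; rest ⊤}
  B7:  IN={a:18, b:3, f:-2; rest ⊤}  OUT={a:18, b:3, e:6, f:-2; rest ⊤}

Merge at B4: IN[B4] = OUT[B2] ⊔ OUT[B3] ⊔ OUT[B6] = {a: 18, b: ⊤, c: ⊤, d: ⊤, e: ⊤, f: ⊤}

Answer: {a: 18, b: ⊤, c: ⊤, d: ⊤, e: ⊤, f: ⊤}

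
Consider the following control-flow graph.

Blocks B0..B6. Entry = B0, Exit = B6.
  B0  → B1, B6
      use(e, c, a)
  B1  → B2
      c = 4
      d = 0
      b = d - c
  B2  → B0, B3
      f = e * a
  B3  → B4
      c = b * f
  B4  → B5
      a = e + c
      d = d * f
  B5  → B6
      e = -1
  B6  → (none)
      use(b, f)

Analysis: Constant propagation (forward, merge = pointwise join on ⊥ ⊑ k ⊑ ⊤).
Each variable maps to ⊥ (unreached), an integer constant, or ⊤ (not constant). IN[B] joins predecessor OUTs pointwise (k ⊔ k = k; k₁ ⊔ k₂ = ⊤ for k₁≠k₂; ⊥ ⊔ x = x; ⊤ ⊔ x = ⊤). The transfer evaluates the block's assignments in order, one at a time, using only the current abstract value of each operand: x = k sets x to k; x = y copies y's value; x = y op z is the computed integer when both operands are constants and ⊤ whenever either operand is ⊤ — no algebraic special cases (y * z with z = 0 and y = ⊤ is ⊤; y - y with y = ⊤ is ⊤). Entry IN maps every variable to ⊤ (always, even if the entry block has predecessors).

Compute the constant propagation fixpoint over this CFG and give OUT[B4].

Answer: {a: ⊤, b: -4, c: ⊤, d: ⊤, e: ⊤, f: ⊤}

Trace:
Fixpoint table:
  B0:   IN=(all ⊤)   OUT=(all ⊤)
  B1:   IN=(all ⊤)   OUT={b:-4, c:4, d:0; rest ⊤}
  B2:   IN={b:-4, c:4, d:0; rest ⊤}   OUT={b:-4, c:4, d:0; rest ⊤}
  B3:   IN={b:-4, c:4, d:0; rest ⊤}   OUT={b:-4, d:0; rest ⊤}
  B4:   IN={b:-4, d:0; rest ⊤}   OUT={b:-4; rest ⊤}
  B5:   IN={b:-4; rest ⊤}   OUT={b:-4, e:-1; rest ⊤}
  B6:   IN=(all ⊤)   OUT=(all ⊤)

Merge at B4: IN[B4] = OUT[B3] = {a: ⊤, b: -4, c: ⊤, d: 0, e: ⊤, f: ⊤}
Applying B4's transfer function to that IN value gives OUT[B4] (row B4 above).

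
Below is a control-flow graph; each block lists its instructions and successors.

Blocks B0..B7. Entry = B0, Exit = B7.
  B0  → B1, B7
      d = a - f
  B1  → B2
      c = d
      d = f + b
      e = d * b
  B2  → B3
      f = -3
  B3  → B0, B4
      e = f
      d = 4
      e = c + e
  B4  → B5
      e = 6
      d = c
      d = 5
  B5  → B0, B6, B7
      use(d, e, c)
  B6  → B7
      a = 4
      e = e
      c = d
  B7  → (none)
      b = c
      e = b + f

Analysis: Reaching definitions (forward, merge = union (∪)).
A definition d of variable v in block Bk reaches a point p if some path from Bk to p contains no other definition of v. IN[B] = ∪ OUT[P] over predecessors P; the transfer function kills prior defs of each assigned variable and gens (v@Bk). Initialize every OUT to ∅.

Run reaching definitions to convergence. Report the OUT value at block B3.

Answer: {c@B1, d@B3, e@B3, f@B2}

Trace:
Fixpoint table:
  B0:   IN={c@B1, d@B3, d@B4, e@B3, e@B4, f@B2}   OUT={c@B1, d@B0, e@B3, e@B4, f@B2}
  B1:   IN={c@B1, d@B0, e@B3, e@B4, f@B2}   OUT={c@B1, d@B1, e@B1, f@B2}
  B2:   IN={c@B1, d@B1, e@B1, f@B2}   OUT={c@B1, d@B1, e@B1, f@B2}
  B3:   IN={c@B1, d@B1, e@B1, f@B2}   OUT={c@B1, d@B3, e@B3, f@B2}
  B4:   IN={c@B1, d@B3, e@B3, f@B2}   OUT={c@B1, d@B4, e@B4, f@B2}
  B5:   IN={c@B1, d@B4, e@B4, f@B2}   OUT={c@B1, d@B4, e@B4, f@B2}
  B6:   IN={c@B1, d@B4, e@B4, f@B2}   OUT={a@B6, c@B6, d@B4, e@B6, f@B2}
  B7:   IN={a@B6, c@B1, c@B6, d@B0, d@B4, e@B3, e@B4, e@B6, f@B2}   OUT={a@B6, b@B7, c@B1, c@B6, d@B0, d@B4, e@B7, f@B2}

Merge at B3: IN[B3] = OUT[B2] = {c@B1, d@B1, e@B1, f@B2}
Applying B3's transfer function to that IN value gives OUT[B3] (row B3 above).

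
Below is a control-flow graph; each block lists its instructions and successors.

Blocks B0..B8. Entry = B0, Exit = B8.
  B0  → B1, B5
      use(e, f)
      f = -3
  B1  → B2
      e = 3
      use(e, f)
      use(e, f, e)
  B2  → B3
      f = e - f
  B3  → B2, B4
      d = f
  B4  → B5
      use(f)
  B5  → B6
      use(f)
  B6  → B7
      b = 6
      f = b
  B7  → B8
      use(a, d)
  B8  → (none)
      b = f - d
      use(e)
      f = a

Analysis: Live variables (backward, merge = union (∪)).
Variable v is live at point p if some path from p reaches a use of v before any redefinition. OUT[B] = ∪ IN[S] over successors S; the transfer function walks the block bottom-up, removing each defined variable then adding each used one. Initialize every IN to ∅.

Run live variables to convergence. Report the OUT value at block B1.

Answer: {a, e, f}

Derivation:
Converged values:
  B0:  IN={a, d, e, f}  OUT={a, d, e, f}
  B1:  IN={a, f}  OUT={a, e, f}
  B2:  IN={a, e, f}  OUT={a, e, f}
  B3:  IN={a, e, f}  OUT={a, d, e, f}
  B4:  IN={a, d, e, f}  OUT={a, d, e, f}
  B5:  IN={a, d, e, f}  OUT={a, d, e}
  B6:  IN={a, d, e}  OUT={a, d, e, f}
  B7:  IN={a, d, e, f}  OUT={a, d, e, f}
  B8:  IN={a, d, e, f}  OUT={}

Merge at B1: OUT[B1] = IN[B2] = {a, e, f}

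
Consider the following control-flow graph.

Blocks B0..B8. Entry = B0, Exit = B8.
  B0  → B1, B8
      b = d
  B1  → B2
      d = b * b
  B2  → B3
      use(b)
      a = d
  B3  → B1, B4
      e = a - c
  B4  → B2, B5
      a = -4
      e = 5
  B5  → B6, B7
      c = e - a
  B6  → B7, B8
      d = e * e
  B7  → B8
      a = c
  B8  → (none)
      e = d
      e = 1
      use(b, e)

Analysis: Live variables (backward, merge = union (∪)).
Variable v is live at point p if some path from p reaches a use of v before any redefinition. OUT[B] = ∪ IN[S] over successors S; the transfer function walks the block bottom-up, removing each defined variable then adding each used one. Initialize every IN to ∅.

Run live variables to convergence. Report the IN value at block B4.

Converged values:
  B0: | IN={c, d} | OUT={b, c, d}
  B1: | IN={b, c} | OUT={b, c, d}
  B2: | IN={b, c, d} | OUT={a, b, c, d}
  B3: | IN={a, b, c, d} | OUT={b, c, d}
  B4: | IN={b, c, d} | OUT={a, b, c, d, e}
  B5: | IN={a, b, d, e} | OUT={b, c, d, e}
  B6: | IN={b, c, e} | OUT={b, c, d}
  B7: | IN={b, c, d} | OUT={b, d}
  B8: | IN={b, d} | OUT={}

Merge at B4: OUT[B4] = IN[B2] ⊔ IN[B5] = {a, b, c, d, e}
Applying B4's transfer function to that OUT value gives IN[B4] (row B4 above).

Answer: {b, c, d}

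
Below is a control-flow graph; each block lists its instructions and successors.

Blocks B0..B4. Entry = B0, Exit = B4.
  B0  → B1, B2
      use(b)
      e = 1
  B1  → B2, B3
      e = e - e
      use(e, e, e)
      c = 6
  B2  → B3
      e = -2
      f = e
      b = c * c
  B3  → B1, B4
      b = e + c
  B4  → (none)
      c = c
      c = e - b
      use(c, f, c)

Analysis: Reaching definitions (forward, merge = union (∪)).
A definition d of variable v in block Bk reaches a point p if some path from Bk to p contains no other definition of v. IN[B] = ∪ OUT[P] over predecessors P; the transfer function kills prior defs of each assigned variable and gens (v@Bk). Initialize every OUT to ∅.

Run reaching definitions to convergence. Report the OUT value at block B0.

Converged values:
  B0: | IN={} | OUT={e@B0}
  B1: | IN={b@B3, c@B1, e@B0, e@B1, e@B2, f@B2} | OUT={b@B3, c@B1, e@B1, f@B2}
  B2: | IN={b@B3, c@B1, e@B0, e@B1, f@B2} | OUT={b@B2, c@B1, e@B2, f@B2}
  B3: | IN={b@B2, b@B3, c@B1, e@B1, e@B2, f@B2} | OUT={b@B3, c@B1, e@B1, e@B2, f@B2}
  B4: | IN={b@B3, c@B1, e@B1, e@B2, f@B2} | OUT={b@B3, c@B4, e@B1, e@B2, f@B2}

B0 is the boundary node: IN[B0] = {}
Applying B0's transfer function to that IN value gives OUT[B0] (row B0 above).

Answer: {e@B0}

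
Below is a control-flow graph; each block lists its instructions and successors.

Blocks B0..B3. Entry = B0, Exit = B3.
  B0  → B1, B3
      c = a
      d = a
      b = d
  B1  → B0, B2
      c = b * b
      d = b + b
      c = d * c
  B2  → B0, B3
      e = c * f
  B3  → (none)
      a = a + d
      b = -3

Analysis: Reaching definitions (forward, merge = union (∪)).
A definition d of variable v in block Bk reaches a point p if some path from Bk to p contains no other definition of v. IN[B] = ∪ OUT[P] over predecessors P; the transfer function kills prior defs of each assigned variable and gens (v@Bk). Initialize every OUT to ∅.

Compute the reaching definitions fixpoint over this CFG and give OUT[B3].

Fixpoint table:
  B0:  IN={b@B0, c@B1, d@B1, e@B2}  OUT={b@B0, c@B0, d@B0, e@B2}
  B1:  IN={b@B0, c@B0, d@B0, e@B2}  OUT={b@B0, c@B1, d@B1, e@B2}
  B2:  IN={b@B0, c@B1, d@B1, e@B2}  OUT={b@B0, c@B1, d@B1, e@B2}
  B3:  IN={b@B0, c@B0, c@B1, d@B0, d@B1, e@B2}  OUT={a@B3, b@B3, c@B0, c@B1, d@B0, d@B1, e@B2}

Merge at B3: IN[B3] = OUT[B0] ⊔ OUT[B2] = {b@B0, c@B0, c@B1, d@B0, d@B1, e@B2}
Applying B3's transfer function to that IN value gives OUT[B3] (row B3 above).

Answer: {a@B3, b@B3, c@B0, c@B1, d@B0, d@B1, e@B2}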